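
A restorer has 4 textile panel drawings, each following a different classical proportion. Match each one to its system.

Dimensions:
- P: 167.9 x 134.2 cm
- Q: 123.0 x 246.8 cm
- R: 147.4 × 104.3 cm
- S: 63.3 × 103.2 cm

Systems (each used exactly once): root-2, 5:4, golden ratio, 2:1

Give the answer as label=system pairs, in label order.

P=5:4, Q=2:1, R=root-2, S=golden ratio

P = 167.9/134.2 ≈ 1.251 → 5:4 (1.250)
Q = 246.8/123.0 ≈ 2.007 → 2:1 (2.000)
R = 147.4/104.3 ≈ 1.413 → root-2 (1.414)
S = 103.2/63.3 ≈ 1.630 → golden ratio (1.618)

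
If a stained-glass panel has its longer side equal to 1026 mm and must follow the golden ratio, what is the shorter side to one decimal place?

golden ratio ≈ 1.61803.
Shorter side = 1026 ÷ 1.61803 ≈ 634.104 → 634.1 mm.

634.1 mm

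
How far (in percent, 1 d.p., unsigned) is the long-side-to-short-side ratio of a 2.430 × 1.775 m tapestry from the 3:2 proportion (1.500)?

8.7%

Ratio = 2.430 / 1.775 ≈ 1.3690.
Ideal 3:2 = 1.5000. |1.3690 − 1.5000| / 1.5000 ≈ 8.73% → 8.7%.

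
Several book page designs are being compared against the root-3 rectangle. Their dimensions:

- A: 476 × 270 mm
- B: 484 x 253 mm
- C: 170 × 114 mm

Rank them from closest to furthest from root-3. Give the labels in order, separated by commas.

A, B, C

Ratios: A = 476 / 270 ≈ 1.763; B = 484 / 253 ≈ 1.913; C = 170 / 114 ≈ 1.491.
|Δ from 1.732|: A 0.031; B 0.181; C 0.241.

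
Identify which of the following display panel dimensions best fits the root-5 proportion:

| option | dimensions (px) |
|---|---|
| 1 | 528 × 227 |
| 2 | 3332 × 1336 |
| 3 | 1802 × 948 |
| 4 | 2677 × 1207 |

4

Ratios (long/short): 1 ≈ 2.326; 2 ≈ 2.494; 3 ≈ 1.901; 4 ≈ 2.218.
root-5 ≈ 2.236; option 4 is nearest (Δ 0.018).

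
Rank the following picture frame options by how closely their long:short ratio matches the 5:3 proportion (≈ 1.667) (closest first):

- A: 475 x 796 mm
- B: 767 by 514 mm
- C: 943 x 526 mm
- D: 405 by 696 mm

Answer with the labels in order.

A, D, C, B

A: 796/475 ≈ 1.676 → |1.676 − 1.667| = 0.009
B: 767/514 ≈ 1.492 → |1.492 − 1.667| = 0.175
C: 943/526 ≈ 1.793 → |1.793 − 1.667| = 0.126
D: 696/405 ≈ 1.719 → |1.719 − 1.667| = 0.052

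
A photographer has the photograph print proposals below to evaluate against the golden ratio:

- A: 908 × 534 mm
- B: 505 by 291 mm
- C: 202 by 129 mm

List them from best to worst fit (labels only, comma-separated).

Ratios: A = 908 / 534 ≈ 1.700; B = 505 / 291 ≈ 1.735; C = 202 / 129 ≈ 1.566.
|Δ from 1.618|: A 0.082; B 0.117; C 0.052.

C, A, B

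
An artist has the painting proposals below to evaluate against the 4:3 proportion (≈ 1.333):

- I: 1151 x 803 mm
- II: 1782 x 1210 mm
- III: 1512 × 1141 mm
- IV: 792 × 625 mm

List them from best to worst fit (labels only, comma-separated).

III, IV, I, II

I: 1151/803 ≈ 1.433 → |1.433 − 1.333| = 0.100
II: 1782/1210 ≈ 1.473 → |1.473 − 1.333| = 0.140
III: 1512/1141 ≈ 1.325 → |1.325 − 1.333| = 0.008
IV: 792/625 ≈ 1.267 → |1.267 − 1.333| = 0.066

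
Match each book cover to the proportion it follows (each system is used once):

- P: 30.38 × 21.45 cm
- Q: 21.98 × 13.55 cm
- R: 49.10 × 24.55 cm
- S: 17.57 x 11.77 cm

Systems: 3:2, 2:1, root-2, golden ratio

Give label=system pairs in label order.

Ratios: P ≈ 1.416; Q ≈ 1.622; R ≈ 2.000; S ≈ 1.493.
Targets: 3:2 ≈ 1.500; 2:1 ≈ 2.000; root-2 ≈ 1.414; golden ratio ≈ 1.618.

P=root-2, Q=golden ratio, R=2:1, S=3:2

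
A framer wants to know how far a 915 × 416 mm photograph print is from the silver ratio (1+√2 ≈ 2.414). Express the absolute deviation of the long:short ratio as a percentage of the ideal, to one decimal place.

8.9%

Ratio = 915 / 416 ≈ 2.1995.
Ideal silver ratio ≈ 2.4142. |2.1995 − 2.4142| / 2.4142 ≈ 8.89% → 8.9%.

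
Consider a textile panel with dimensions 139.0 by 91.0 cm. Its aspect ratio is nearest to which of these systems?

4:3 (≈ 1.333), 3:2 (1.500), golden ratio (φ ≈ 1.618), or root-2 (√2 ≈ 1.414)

3:2

139.0/91.0 ≈ 1.527. Nearest candidates are 3:2 (1.500, off by 0.027) and golden ratio (1.618, off by 0.091).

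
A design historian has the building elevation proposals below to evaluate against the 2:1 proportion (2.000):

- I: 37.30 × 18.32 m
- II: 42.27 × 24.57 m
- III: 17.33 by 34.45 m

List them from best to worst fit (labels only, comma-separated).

I: 37.30/18.32 ≈ 2.036 → |2.036 − 2.000| = 0.036
II: 42.27/24.57 ≈ 1.720 → |1.720 − 2.000| = 0.280
III: 34.45/17.33 ≈ 1.988 → |1.988 − 2.000| = 0.012

III, I, II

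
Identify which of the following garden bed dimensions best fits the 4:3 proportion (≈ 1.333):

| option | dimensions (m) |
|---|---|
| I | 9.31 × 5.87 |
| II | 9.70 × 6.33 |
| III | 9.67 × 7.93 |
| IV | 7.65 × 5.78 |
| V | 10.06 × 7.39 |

Target 4:3 ≈ 1.333.
I: 1.586 (Δ0.253)  II: 1.532 (Δ0.199)  III: 1.219 (Δ0.114)  IV: 1.324 (Δ0.009)  V: 1.361 (Δ0.028)

IV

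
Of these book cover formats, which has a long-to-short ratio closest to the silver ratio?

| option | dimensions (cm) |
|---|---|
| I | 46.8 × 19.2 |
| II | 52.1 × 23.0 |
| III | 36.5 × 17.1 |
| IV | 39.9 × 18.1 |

Ratios (long/short): I ≈ 2.438; II ≈ 2.265; III ≈ 2.135; IV ≈ 2.204.
silver ratio ≈ 2.414; option I is nearest (Δ 0.024).

I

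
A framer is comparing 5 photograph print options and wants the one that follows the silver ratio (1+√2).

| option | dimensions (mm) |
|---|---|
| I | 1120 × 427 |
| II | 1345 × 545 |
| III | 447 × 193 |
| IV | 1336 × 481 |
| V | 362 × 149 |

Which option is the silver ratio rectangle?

V

Ratios (long/short): I ≈ 2.623; II ≈ 2.468; III ≈ 2.316; IV ≈ 2.778; V ≈ 2.430.
silver ratio ≈ 2.414; option V is nearest (Δ 0.016).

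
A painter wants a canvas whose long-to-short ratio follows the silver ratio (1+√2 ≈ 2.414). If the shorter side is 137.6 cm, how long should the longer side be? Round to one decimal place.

silver ratio ≈ 2.41421.
Longer side = 137.6 × 2.41421 ≈ 332.195 → 332.2 cm.

332.2 cm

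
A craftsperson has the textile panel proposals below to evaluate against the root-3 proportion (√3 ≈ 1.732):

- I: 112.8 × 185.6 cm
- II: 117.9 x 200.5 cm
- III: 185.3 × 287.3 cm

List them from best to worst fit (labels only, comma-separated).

I: 185.6/112.8 ≈ 1.645 → |1.645 − 1.732| = 0.087
II: 200.5/117.9 ≈ 1.701 → |1.701 − 1.732| = 0.031
III: 287.3/185.3 ≈ 1.550 → |1.550 − 1.732| = 0.182

II, I, III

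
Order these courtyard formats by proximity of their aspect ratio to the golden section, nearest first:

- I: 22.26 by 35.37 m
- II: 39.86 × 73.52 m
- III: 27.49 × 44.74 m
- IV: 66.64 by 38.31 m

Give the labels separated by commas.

I: 35.37/22.26 ≈ 1.589 → |1.589 − 1.618| = 0.029
II: 73.52/39.86 ≈ 1.844 → |1.844 − 1.618| = 0.226
III: 44.74/27.49 ≈ 1.628 → |1.628 − 1.618| = 0.010
IV: 66.64/38.31 ≈ 1.739 → |1.739 − 1.618| = 0.121

III, I, IV, II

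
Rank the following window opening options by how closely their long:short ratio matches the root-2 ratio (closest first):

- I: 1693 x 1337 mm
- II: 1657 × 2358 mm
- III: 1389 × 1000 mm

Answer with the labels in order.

I: 1693/1337 ≈ 1.266 → |1.266 − 1.414| = 0.148
II: 2358/1657 ≈ 1.423 → |1.423 − 1.414| = 0.009
III: 1389/1000 ≈ 1.389 → |1.389 − 1.414| = 0.025

II, III, I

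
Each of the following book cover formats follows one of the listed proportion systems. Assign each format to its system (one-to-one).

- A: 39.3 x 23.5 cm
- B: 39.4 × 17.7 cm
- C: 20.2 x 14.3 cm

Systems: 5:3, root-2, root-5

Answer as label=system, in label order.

A = 39.3/23.5 ≈ 1.672 → 5:3 (1.667)
B = 39.4/17.7 ≈ 2.226 → root-5 (2.236)
C = 20.2/14.3 ≈ 1.413 → root-2 (1.414)

A=5:3, B=root-5, C=root-2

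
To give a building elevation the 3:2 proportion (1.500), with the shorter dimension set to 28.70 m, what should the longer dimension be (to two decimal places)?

3:2 = 1.50000.
Longer side = 28.70 × 1.50000 ≈ 43.0500 → 43.05 m.

43.05 m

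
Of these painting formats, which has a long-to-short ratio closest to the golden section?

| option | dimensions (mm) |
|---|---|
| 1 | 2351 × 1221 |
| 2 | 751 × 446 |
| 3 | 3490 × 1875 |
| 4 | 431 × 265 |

4

Ratios (long/short): 1 ≈ 1.925; 2 ≈ 1.684; 3 ≈ 1.861; 4 ≈ 1.626.
golden ratio ≈ 1.618; option 4 is nearest (Δ 0.008).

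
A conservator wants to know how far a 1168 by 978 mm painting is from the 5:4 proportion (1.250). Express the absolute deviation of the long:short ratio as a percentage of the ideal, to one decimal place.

Ratio = 1168 / 978 ≈ 1.1943.
Ideal 5:4 = 1.2500. |1.1943 − 1.2500| / 1.2500 ≈ 4.46% → 4.5%.

4.5%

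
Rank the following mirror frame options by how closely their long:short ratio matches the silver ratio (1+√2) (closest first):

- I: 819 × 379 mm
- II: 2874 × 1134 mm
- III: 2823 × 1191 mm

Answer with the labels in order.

I: 819/379 ≈ 2.161 → |2.161 − 2.414| = 0.253
II: 2874/1134 ≈ 2.534 → |2.534 − 2.414| = 0.120
III: 2823/1191 ≈ 2.370 → |2.370 − 2.414| = 0.044

III, II, I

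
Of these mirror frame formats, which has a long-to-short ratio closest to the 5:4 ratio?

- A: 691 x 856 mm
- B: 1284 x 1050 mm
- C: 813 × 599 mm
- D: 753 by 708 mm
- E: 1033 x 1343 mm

Target 5:4 ≈ 1.250.
A: 1.239 (Δ0.011)  B: 1.223 (Δ0.027)  C: 1.357 (Δ0.107)  D: 1.064 (Δ0.186)  E: 1.300 (Δ0.050)

A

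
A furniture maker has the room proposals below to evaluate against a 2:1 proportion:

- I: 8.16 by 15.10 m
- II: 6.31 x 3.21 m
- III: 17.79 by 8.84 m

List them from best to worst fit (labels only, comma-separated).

III, II, I

I: 15.10/8.16 ≈ 1.850 → |1.850 − 2.000| = 0.150
II: 6.31/3.21 ≈ 1.966 → |1.966 − 2.000| = 0.034
III: 17.79/8.84 ≈ 2.012 → |2.012 − 2.000| = 0.012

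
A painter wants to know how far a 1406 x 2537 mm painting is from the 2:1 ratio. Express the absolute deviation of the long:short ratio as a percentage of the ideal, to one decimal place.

9.8%

Ratio = 2537 / 1406 ≈ 1.8044.
Ideal 2:1 = 2.0000. |1.8044 − 2.0000| / 2.0000 ≈ 9.78% → 9.8%.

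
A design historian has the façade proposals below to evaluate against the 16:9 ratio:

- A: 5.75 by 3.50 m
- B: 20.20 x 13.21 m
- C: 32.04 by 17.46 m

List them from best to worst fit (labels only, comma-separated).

C, A, B

A: 5.75/3.50 ≈ 1.643 → |1.643 − 1.778| = 0.135
B: 20.20/13.21 ≈ 1.529 → |1.529 − 1.778| = 0.249
C: 32.04/17.46 ≈ 1.835 → |1.835 − 1.778| = 0.057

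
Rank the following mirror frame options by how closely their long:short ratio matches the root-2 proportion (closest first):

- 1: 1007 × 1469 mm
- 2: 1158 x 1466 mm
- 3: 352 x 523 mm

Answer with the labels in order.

Ratios: 1 = 1469 / 1007 ≈ 1.459; 2 = 1466 / 1158 ≈ 1.266; 3 = 523 / 352 ≈ 1.486.
|Δ from 1.414|: 1 0.045; 2 0.148; 3 0.072.

1, 3, 2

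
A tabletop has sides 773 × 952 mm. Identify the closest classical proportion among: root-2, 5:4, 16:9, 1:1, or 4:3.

Ratio = 952 / 773 ≈ 1.232.
Distances: root-2 1.414 (Δ 0.182); 5:4 1.250 (Δ 0.018); 16:9 1.778 (Δ 0.546); 1:1 1.000 (Δ 0.232); 4:3 1.333 (Δ 0.101).

5:4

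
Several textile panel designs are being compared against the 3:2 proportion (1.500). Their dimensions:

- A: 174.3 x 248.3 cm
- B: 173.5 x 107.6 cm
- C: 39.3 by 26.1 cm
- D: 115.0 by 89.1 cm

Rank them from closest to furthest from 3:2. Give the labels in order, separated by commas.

C, A, B, D

A: 248.3/174.3 ≈ 1.425 → |1.425 − 1.500| = 0.075
B: 173.5/107.6 ≈ 1.612 → |1.612 − 1.500| = 0.112
C: 39.3/26.1 ≈ 1.506 → |1.506 − 1.500| = 0.006
D: 115.0/89.1 ≈ 1.291 → |1.291 − 1.500| = 0.209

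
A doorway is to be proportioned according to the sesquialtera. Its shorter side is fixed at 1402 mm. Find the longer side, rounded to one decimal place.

3:2 = 1.50000.
Longer side = 1402 × 1.50000 ≈ 2103.000 → 2103.0 mm.

2103.0 mm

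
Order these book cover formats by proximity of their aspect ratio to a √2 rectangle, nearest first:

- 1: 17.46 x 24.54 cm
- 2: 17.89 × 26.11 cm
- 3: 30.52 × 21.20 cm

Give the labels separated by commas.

1, 3, 2

Ratios: 1 = 24.54 / 17.46 ≈ 1.405; 2 = 26.11 / 17.89 ≈ 1.459; 3 = 30.52 / 21.20 ≈ 1.440.
|Δ from 1.414|: 1 0.009; 2 0.045; 3 0.026.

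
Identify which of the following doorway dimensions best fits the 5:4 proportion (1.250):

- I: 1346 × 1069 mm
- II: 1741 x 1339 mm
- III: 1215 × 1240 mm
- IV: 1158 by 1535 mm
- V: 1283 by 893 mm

I

Ratios (long/short): I ≈ 1.259; II ≈ 1.300; III ≈ 1.021; IV ≈ 1.326; V ≈ 1.437.
5:4 ≈ 1.250; option I is nearest (Δ 0.009).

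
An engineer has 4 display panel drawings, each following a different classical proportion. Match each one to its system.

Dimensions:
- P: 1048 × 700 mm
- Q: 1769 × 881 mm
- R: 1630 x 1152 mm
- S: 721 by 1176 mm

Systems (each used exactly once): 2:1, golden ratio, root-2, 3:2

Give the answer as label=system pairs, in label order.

Ratios: P ≈ 1.497; Q ≈ 2.008; R ≈ 1.415; S ≈ 1.631.
Targets: 2:1 ≈ 2.000; golden ratio ≈ 1.618; root-2 ≈ 1.414; 3:2 ≈ 1.500.

P=3:2, Q=2:1, R=root-2, S=golden ratio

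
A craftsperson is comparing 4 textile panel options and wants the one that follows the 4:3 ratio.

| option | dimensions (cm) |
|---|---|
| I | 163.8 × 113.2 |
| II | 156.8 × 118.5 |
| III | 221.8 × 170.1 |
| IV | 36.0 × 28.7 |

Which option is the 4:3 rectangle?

II

Target 4:3 ≈ 1.333.
I: 1.447 (Δ0.114)  II: 1.323 (Δ0.010)  III: 1.304 (Δ0.029)  IV: 1.254 (Δ0.079)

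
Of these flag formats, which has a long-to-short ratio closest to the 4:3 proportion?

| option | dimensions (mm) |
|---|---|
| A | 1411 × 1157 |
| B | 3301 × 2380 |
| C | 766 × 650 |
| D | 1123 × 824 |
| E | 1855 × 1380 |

E

Ratios (long/short): A ≈ 1.220; B ≈ 1.387; C ≈ 1.178; D ≈ 1.363; E ≈ 1.344.
4:3 ≈ 1.333; option E is nearest (Δ 0.011).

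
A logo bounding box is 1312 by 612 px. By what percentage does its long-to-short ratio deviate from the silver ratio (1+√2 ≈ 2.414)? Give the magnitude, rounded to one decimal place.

Ratio = 1312 / 612 ≈ 2.1438.
Ideal silver ratio ≈ 2.4142. |2.1438 − 2.4142| / 2.4142 ≈ 11.20% → 11.2%.

11.2%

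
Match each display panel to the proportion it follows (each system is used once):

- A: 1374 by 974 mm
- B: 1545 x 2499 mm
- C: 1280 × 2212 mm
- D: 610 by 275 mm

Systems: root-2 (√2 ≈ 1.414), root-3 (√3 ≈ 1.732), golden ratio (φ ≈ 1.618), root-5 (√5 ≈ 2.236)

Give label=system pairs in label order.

A=root-2, B=golden ratio, C=root-3, D=root-5

A = 1374/974 ≈ 1.411 → root-2 (1.414)
B = 2499/1545 ≈ 1.617 → golden ratio (1.618)
C = 2212/1280 ≈ 1.728 → root-3 (1.732)
D = 610/275 ≈ 2.218 → root-5 (2.236)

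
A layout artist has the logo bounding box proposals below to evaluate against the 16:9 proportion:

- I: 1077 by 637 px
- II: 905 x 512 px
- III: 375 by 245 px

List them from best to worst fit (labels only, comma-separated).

I: 1077/637 ≈ 1.691 → |1.691 − 1.778| = 0.087
II: 905/512 ≈ 1.768 → |1.768 − 1.778| = 0.010
III: 375/245 ≈ 1.531 → |1.531 − 1.778| = 0.247

II, I, III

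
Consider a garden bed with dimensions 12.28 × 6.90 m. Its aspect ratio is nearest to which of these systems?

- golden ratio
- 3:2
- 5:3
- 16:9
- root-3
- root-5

16:9

Ratio = 12.28 / 6.90 ≈ 1.780.
Distances: golden ratio 1.618 (Δ 0.162); 3:2 1.500 (Δ 0.280); 5:3 1.667 (Δ 0.113); 16:9 1.778 (Δ 0.002); root-3 1.732 (Δ 0.048); root-5 2.236 (Δ 0.456).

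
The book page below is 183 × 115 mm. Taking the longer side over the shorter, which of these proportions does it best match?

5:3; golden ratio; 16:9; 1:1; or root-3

golden ratio

Ratio = 183 / 115 ≈ 1.591.
Distances: 5:3 1.667 (Δ 0.076); golden ratio 1.618 (Δ 0.027); 16:9 1.778 (Δ 0.187); 1:1 1.000 (Δ 0.591); root-3 1.732 (Δ 0.141).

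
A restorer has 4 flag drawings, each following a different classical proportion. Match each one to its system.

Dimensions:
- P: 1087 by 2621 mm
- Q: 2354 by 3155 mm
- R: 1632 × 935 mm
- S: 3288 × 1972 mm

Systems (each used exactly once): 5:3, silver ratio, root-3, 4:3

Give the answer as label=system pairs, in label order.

P = 2621/1087 ≈ 2.411 → silver ratio (2.414)
Q = 3155/2354 ≈ 1.340 → 4:3 (1.333)
R = 1632/935 ≈ 1.745 → root-3 (1.732)
S = 3288/1972 ≈ 1.667 → 5:3 (1.667)

P=silver ratio, Q=4:3, R=root-3, S=5:3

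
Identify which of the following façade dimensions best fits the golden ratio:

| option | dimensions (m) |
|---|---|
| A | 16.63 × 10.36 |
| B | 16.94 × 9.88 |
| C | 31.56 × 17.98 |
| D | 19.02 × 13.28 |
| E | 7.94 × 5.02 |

A

Ratios (long/short): A ≈ 1.605; B ≈ 1.715; C ≈ 1.755; D ≈ 1.432; E ≈ 1.582.
golden ratio ≈ 1.618; option A is nearest (Δ 0.013).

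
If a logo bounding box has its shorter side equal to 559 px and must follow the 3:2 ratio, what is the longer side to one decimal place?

3:2 = 1.50000.
Longer side = 559 × 1.50000 ≈ 838.500 → 838.5 px.

838.5 px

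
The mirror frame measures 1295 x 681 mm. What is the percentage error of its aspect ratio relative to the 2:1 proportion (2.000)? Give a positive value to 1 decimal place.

4.9%

Ratio = 1295 / 681 ≈ 1.9016.
Ideal 2:1 = 2.0000. |1.9016 − 2.0000| / 2.0000 ≈ 4.92% → 4.9%.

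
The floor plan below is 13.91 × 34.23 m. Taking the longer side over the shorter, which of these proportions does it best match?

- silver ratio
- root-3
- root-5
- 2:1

silver ratio

Ratio = 34.23 / 13.91 ≈ 2.461.
Distances: silver ratio 2.414 (Δ 0.047); root-3 1.732 (Δ 0.729); root-5 2.236 (Δ 0.225); 2:1 2.000 (Δ 0.461).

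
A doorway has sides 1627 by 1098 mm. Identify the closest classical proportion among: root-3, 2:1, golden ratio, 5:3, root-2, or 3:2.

1627/1098 ≈ 1.482. Nearest candidates are 3:2 (1.500, off by 0.018) and root-2 (1.414, off by 0.068).

3:2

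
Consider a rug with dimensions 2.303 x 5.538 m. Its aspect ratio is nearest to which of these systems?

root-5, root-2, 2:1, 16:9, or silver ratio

5.538/2.303 ≈ 2.405. Nearest candidates are silver ratio (2.414, off by 0.009) and root-5 (2.236, off by 0.169).

silver ratio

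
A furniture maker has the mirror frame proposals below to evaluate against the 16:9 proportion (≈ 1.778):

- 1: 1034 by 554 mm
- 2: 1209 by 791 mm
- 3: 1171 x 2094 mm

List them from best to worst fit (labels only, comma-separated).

3, 1, 2

1: 1034/554 ≈ 1.866 → |1.866 − 1.778| = 0.088
2: 1209/791 ≈ 1.528 → |1.528 − 1.778| = 0.250
3: 2094/1171 ≈ 1.788 → |1.788 − 1.778| = 0.010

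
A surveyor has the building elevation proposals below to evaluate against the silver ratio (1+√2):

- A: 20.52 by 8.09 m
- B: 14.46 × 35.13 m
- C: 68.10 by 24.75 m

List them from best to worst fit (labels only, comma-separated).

A: 20.52/8.09 ≈ 2.536 → |2.536 − 2.414| = 0.122
B: 35.13/14.46 ≈ 2.429 → |2.429 − 2.414| = 0.015
C: 68.10/24.75 ≈ 2.752 → |2.752 − 2.414| = 0.338

B, A, C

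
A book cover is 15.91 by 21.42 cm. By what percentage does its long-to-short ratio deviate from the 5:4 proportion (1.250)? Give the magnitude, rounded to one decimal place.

7.7%

Ratio = 21.42 / 15.91 ≈ 1.3463.
Ideal 5:4 = 1.2500. |1.3463 − 1.2500| / 1.2500 ≈ 7.70% → 7.7%.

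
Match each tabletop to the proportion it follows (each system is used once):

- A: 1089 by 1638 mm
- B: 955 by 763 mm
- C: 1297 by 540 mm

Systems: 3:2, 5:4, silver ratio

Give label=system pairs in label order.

Ratios: A ≈ 1.504; B ≈ 1.252; C ≈ 2.402.
Targets: 3:2 ≈ 1.500; 5:4 ≈ 1.250; silver ratio ≈ 2.414.

A=3:2, B=5:4, C=silver ratio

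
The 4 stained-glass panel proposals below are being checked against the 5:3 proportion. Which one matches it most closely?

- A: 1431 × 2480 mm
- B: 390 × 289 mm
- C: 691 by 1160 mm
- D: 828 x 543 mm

Target 5:3 ≈ 1.667.
A: 1.733 (Δ0.066)  B: 1.349 (Δ0.318)  C: 1.679 (Δ0.012)  D: 1.525 (Δ0.142)

C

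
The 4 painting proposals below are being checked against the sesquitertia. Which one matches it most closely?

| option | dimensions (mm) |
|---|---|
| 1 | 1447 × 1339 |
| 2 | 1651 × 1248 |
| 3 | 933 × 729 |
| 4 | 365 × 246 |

Ratios (long/short): 1 ≈ 1.081; 2 ≈ 1.323; 3 ≈ 1.280; 4 ≈ 1.484.
4:3 ≈ 1.333; option 2 is nearest (Δ 0.010).

2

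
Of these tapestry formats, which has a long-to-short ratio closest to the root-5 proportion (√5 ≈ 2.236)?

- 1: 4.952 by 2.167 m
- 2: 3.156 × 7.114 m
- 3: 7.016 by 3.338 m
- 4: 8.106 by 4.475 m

2

Ratios (long/short): 1 ≈ 2.285; 2 ≈ 2.254; 3 ≈ 2.102; 4 ≈ 1.811.
root-5 ≈ 2.236; option 2 is nearest (Δ 0.018).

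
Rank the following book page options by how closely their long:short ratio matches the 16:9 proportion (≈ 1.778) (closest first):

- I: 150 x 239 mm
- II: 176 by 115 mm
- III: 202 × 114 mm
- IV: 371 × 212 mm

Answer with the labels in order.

I: 239/150 ≈ 1.593 → |1.593 − 1.778| = 0.185
II: 176/115 ≈ 1.530 → |1.530 − 1.778| = 0.248
III: 202/114 ≈ 1.772 → |1.772 − 1.778| = 0.006
IV: 371/212 ≈ 1.750 → |1.750 − 1.778| = 0.028

III, IV, I, II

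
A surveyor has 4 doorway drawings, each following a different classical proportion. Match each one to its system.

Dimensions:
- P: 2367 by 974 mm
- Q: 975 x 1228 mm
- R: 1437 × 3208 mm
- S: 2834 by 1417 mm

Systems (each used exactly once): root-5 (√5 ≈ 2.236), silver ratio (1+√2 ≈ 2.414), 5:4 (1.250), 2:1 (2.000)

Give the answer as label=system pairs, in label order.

P=silver ratio, Q=5:4, R=root-5, S=2:1

Ratios: P ≈ 2.430; Q ≈ 1.259; R ≈ 2.232; S ≈ 2.000.
Targets: root-5 ≈ 2.236; silver ratio ≈ 2.414; 5:4 ≈ 1.250; 2:1 ≈ 2.000.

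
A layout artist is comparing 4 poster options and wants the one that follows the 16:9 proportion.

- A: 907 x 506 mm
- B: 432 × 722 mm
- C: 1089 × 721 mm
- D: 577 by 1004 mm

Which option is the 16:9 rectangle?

A

Target 16:9 ≈ 1.778.
A: 1.792 (Δ0.014)  B: 1.671 (Δ0.107)  C: 1.510 (Δ0.268)  D: 1.740 (Δ0.038)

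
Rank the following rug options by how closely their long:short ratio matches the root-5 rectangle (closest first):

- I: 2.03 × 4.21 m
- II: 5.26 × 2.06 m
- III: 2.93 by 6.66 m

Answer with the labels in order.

III, I, II

I: 4.21/2.03 ≈ 2.074 → |2.074 − 2.236| = 0.162
II: 5.26/2.06 ≈ 2.553 → |2.553 − 2.236| = 0.317
III: 6.66/2.93 ≈ 2.273 → |2.273 − 2.236| = 0.037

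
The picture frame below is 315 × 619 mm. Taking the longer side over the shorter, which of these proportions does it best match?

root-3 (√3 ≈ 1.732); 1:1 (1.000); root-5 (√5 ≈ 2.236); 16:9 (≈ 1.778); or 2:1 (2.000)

Ratio = 619 / 315 ≈ 1.965.
Distances: root-3 1.732 (Δ 0.233); 1:1 1.000 (Δ 0.965); root-5 2.236 (Δ 0.271); 16:9 1.778 (Δ 0.187); 2:1 2.000 (Δ 0.035).

2:1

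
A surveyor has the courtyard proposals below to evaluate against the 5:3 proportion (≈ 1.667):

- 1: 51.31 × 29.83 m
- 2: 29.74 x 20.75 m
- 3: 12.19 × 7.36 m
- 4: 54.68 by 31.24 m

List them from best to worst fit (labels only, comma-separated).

1: 51.31/29.83 ≈ 1.720 → |1.720 − 1.667| = 0.053
2: 29.74/20.75 ≈ 1.433 → |1.433 − 1.667| = 0.234
3: 12.19/7.36 ≈ 1.656 → |1.656 − 1.667| = 0.011
4: 54.68/31.24 ≈ 1.750 → |1.750 − 1.667| = 0.083

3, 1, 4, 2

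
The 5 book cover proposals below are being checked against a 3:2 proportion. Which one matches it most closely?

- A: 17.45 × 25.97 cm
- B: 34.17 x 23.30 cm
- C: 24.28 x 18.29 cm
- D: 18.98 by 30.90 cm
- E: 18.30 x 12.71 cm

Ratios (long/short): A ≈ 1.488; B ≈ 1.467; C ≈ 1.328; D ≈ 1.628; E ≈ 1.440.
3:2 ≈ 1.500; option A is nearest (Δ 0.012).

A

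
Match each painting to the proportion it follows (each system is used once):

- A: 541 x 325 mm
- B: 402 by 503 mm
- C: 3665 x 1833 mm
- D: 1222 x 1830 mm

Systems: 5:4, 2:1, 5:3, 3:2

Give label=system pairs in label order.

Ratios: A ≈ 1.665; B ≈ 1.251; C ≈ 1.999; D ≈ 1.498.
Targets: 5:4 ≈ 1.250; 2:1 ≈ 2.000; 5:3 ≈ 1.667; 3:2 ≈ 1.500.

A=5:3, B=5:4, C=2:1, D=3:2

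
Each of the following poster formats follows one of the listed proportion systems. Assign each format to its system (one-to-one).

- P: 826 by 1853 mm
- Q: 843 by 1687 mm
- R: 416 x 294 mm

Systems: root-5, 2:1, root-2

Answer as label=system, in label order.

Ratios: P ≈ 2.243; Q ≈ 2.001; R ≈ 1.415.
Targets: root-5 ≈ 2.236; 2:1 ≈ 2.000; root-2 ≈ 1.414.

P=root-5, Q=2:1, R=root-2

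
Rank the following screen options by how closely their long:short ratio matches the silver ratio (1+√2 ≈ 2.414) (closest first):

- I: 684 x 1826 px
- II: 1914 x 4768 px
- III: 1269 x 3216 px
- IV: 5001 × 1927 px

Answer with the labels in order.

II, III, IV, I

Ratios: I = 1826 / 684 ≈ 2.670; II = 4768 / 1914 ≈ 2.491; III = 3216 / 1269 ≈ 2.534; IV = 5001 / 1927 ≈ 2.595.
|Δ from 2.414|: I 0.256; II 0.077; III 0.120; IV 0.181.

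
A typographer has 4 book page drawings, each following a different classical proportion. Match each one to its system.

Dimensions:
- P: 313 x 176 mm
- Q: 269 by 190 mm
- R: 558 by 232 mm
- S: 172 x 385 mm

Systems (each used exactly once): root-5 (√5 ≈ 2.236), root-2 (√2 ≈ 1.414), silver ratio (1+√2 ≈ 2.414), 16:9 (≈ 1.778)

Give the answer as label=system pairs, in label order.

P=16:9, Q=root-2, R=silver ratio, S=root-5

P = 313/176 ≈ 1.778 → 16:9 (1.778)
Q = 269/190 ≈ 1.416 → root-2 (1.414)
R = 558/232 ≈ 2.405 → silver ratio (2.414)
S = 385/172 ≈ 2.238 → root-5 (2.236)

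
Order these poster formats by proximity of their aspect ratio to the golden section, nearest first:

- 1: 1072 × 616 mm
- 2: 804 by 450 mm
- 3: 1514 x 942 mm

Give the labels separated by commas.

3, 1, 2

1: 1072/616 ≈ 1.740 → |1.740 − 1.618| = 0.122
2: 804/450 ≈ 1.787 → |1.787 − 1.618| = 0.169
3: 1514/942 ≈ 1.607 → |1.607 − 1.618| = 0.011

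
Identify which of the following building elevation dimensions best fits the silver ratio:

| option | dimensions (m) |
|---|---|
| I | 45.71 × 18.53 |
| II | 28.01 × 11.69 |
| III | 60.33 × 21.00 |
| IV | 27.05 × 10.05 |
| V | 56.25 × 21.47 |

Target silver ratio ≈ 2.414.
I: 2.467 (Δ0.053)  II: 2.396 (Δ0.018)  III: 2.873 (Δ0.459)  IV: 2.692 (Δ0.278)  V: 2.620 (Δ0.206)

II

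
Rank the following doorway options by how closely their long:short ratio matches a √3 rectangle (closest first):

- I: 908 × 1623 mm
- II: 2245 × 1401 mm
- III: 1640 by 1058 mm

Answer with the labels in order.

Ratios: I = 1623 / 908 ≈ 1.787; II = 2245 / 1401 ≈ 1.602; III = 1640 / 1058 ≈ 1.550.
|Δ from 1.732|: I 0.055; II 0.130; III 0.182.

I, II, III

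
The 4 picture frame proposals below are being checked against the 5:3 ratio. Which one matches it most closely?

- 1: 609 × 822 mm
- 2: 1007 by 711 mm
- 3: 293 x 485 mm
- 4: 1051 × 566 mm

3

Ratios (long/short): 1 ≈ 1.350; 2 ≈ 1.416; 3 ≈ 1.655; 4 ≈ 1.857.
5:3 ≈ 1.667; option 3 is nearest (Δ 0.012).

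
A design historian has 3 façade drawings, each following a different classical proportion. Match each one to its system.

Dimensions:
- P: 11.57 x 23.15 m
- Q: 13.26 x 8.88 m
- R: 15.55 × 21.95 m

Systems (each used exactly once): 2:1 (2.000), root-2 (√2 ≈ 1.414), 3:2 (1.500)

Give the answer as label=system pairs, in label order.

P = 23.15/11.57 ≈ 2.001 → 2:1 (2.000)
Q = 13.26/8.88 ≈ 1.493 → 3:2 (1.500)
R = 21.95/15.55 ≈ 1.412 → root-2 (1.414)

P=2:1, Q=3:2, R=root-2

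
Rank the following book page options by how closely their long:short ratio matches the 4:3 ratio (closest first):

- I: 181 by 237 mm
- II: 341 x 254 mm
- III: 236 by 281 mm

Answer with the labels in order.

I: 237/181 ≈ 1.309 → |1.309 − 1.333| = 0.024
II: 341/254 ≈ 1.343 → |1.343 − 1.333| = 0.010
III: 281/236 ≈ 1.191 → |1.191 − 1.333| = 0.142

II, I, III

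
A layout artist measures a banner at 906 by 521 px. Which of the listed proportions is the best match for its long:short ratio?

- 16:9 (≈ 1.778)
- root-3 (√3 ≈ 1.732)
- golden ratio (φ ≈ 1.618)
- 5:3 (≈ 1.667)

Ratio = 906 / 521 ≈ 1.739.
Distances: 16:9 1.778 (Δ 0.039); root-3 1.732 (Δ 0.007); golden ratio 1.618 (Δ 0.121); 5:3 1.667 (Δ 0.072).

root-3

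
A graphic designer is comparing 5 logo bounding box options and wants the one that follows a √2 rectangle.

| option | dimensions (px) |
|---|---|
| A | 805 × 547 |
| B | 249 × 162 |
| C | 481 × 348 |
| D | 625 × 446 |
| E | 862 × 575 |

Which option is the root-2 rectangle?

D

Ratios (long/short): A ≈ 1.472; B ≈ 1.537; C ≈ 1.382; D ≈ 1.401; E ≈ 1.499.
root-2 ≈ 1.414; option D is nearest (Δ 0.013).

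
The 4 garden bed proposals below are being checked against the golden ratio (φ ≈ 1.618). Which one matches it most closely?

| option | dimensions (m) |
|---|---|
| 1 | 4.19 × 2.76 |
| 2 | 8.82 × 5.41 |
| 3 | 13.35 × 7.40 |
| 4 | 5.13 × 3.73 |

Target golden ratio ≈ 1.618.
1: 1.518 (Δ0.100)  2: 1.630 (Δ0.012)  3: 1.804 (Δ0.186)  4: 1.375 (Δ0.243)

2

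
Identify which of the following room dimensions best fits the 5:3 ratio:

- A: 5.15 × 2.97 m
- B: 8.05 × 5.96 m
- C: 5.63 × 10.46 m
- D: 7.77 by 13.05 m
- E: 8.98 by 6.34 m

Target 5:3 ≈ 1.667.
A: 1.734 (Δ0.067)  B: 1.351 (Δ0.316)  C: 1.858 (Δ0.191)  D: 1.680 (Δ0.013)  E: 1.416 (Δ0.251)

D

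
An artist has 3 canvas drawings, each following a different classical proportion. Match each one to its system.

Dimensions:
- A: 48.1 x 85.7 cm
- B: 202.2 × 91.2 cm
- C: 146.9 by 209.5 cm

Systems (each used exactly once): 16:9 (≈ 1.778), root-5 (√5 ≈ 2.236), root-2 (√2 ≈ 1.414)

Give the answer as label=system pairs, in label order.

A=16:9, B=root-5, C=root-2

Ratios: A ≈ 1.782; B ≈ 2.217; C ≈ 1.426.
Targets: 16:9 ≈ 1.778; root-5 ≈ 2.236; root-2 ≈ 1.414.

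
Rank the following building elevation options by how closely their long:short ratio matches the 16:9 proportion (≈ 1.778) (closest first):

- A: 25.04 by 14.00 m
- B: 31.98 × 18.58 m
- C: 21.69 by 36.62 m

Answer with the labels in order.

A: 25.04/14.00 ≈ 1.789 → |1.789 − 1.778| = 0.011
B: 31.98/18.58 ≈ 1.721 → |1.721 − 1.778| = 0.057
C: 36.62/21.69 ≈ 1.688 → |1.688 − 1.778| = 0.090

A, B, C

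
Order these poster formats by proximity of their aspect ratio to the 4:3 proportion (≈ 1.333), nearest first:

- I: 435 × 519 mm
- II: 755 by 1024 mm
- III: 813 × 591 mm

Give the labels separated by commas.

II, III, I

I: 519/435 ≈ 1.193 → |1.193 − 1.333| = 0.140
II: 1024/755 ≈ 1.356 → |1.356 − 1.333| = 0.023
III: 813/591 ≈ 1.376 → |1.376 − 1.333| = 0.043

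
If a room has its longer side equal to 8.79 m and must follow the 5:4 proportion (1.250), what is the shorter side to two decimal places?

7.03 m

5:4 = 1.25000.
Shorter side = 8.79 ÷ 1.25000 ≈ 7.0320 → 7.03 m.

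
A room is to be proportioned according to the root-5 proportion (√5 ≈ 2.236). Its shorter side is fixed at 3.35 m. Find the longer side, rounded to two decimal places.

7.49 m

root-5 ≈ 2.23607.
Longer side = 3.35 × 2.23607 ≈ 7.4908 → 7.49 m.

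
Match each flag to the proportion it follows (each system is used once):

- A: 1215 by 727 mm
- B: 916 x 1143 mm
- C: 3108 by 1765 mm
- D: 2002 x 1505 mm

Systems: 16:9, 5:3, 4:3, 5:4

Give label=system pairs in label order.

A=5:3, B=5:4, C=16:9, D=4:3

Ratios: A ≈ 1.671; B ≈ 1.248; C ≈ 1.761; D ≈ 1.330.
Targets: 16:9 ≈ 1.778; 5:3 ≈ 1.667; 4:3 ≈ 1.333; 5:4 ≈ 1.250.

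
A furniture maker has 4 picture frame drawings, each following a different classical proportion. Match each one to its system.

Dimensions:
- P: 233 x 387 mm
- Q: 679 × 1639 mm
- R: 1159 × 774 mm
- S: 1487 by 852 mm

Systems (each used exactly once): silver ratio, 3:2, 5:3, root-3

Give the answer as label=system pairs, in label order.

P = 387/233 ≈ 1.661 → 5:3 (1.667)
Q = 1639/679 ≈ 2.414 → silver ratio (2.414)
R = 1159/774 ≈ 1.497 → 3:2 (1.500)
S = 1487/852 ≈ 1.745 → root-3 (1.732)

P=5:3, Q=silver ratio, R=3:2, S=root-3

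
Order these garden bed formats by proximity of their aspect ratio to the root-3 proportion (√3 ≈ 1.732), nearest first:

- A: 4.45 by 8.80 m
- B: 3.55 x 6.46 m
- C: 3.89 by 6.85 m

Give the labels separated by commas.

C, B, A

A: 8.80/4.45 ≈ 1.978 → |1.978 − 1.732| = 0.246
B: 6.46/3.55 ≈ 1.820 → |1.820 − 1.732| = 0.088
C: 6.85/3.89 ≈ 1.761 → |1.761 − 1.732| = 0.029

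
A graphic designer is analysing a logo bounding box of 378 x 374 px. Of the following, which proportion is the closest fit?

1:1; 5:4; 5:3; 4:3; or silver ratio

378/374 ≈ 1.011. Nearest candidates are 1:1 (1.000, off by 0.011) and 5:4 (1.250, off by 0.239).

1:1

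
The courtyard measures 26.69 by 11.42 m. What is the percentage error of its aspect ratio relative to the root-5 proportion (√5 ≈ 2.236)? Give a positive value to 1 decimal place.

4.5%

Ratio = 26.69 / 11.42 ≈ 2.3371.
Ideal root-5 ≈ 2.2361. |2.3371 − 2.2361| / 2.2361 ≈ 4.52% → 4.5%.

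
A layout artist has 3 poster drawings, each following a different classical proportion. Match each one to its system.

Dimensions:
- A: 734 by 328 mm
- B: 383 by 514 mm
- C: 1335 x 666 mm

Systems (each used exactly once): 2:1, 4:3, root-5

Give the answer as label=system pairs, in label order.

A=root-5, B=4:3, C=2:1

A = 734/328 ≈ 2.238 → root-5 (2.236)
B = 514/383 ≈ 1.342 → 4:3 (1.333)
C = 1335/666 ≈ 2.005 → 2:1 (2.000)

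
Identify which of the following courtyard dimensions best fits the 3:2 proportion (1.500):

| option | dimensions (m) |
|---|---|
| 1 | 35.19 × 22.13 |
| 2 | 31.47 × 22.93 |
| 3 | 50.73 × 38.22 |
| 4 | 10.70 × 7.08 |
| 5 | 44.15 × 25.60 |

Ratios (long/short): 1 ≈ 1.590; 2 ≈ 1.372; 3 ≈ 1.327; 4 ≈ 1.511; 5 ≈ 1.725.
3:2 ≈ 1.500; option 4 is nearest (Δ 0.011).

4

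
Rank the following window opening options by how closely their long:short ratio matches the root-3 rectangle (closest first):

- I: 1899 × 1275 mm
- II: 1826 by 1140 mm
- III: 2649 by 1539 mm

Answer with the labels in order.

I: 1899/1275 ≈ 1.489 → |1.489 − 1.732| = 0.243
II: 1826/1140 ≈ 1.602 → |1.602 − 1.732| = 0.130
III: 2649/1539 ≈ 1.721 → |1.721 − 1.732| = 0.011

III, II, I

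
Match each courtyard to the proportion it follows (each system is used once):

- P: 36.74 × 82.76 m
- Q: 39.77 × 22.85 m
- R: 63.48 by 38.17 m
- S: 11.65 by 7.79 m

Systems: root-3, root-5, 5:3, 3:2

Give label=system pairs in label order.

Ratios: P ≈ 2.253; Q ≈ 1.740; R ≈ 1.663; S ≈ 1.496.
Targets: root-3 ≈ 1.732; root-5 ≈ 2.236; 5:3 ≈ 1.667; 3:2 ≈ 1.500.

P=root-5, Q=root-3, R=5:3, S=3:2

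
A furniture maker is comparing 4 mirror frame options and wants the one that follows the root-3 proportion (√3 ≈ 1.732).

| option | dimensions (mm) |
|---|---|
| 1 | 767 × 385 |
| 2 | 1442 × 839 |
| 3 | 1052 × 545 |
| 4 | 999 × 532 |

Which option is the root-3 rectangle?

Target root-3 ≈ 1.732.
1: 1.992 (Δ0.260)  2: 1.719 (Δ0.013)  3: 1.930 (Δ0.198)  4: 1.878 (Δ0.146)

2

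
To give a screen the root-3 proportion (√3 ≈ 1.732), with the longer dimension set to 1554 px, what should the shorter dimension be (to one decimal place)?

root-3 ≈ 1.73205.
Shorter side = 1554 ÷ 1.73205 ≈ 897.203 → 897.2 px.

897.2 px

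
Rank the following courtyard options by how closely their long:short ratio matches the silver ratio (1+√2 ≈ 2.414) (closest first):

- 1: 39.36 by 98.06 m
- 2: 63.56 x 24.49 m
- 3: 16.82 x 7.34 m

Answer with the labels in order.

1, 3, 2

1: 98.06/39.36 ≈ 2.491 → |2.491 − 2.414| = 0.077
2: 63.56/24.49 ≈ 2.595 → |2.595 − 2.414| = 0.181
3: 16.82/7.34 ≈ 2.292 → |2.292 − 2.414| = 0.122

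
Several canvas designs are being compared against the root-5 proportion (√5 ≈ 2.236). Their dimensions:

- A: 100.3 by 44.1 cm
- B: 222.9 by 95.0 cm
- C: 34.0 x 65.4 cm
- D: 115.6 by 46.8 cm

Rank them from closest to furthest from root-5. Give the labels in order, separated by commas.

A, B, D, C

Ratios: A = 100.3 / 44.1 ≈ 2.274; B = 222.9 / 95.0 ≈ 2.346; C = 65.4 / 34.0 ≈ 1.924; D = 115.6 / 46.8 ≈ 2.470.
|Δ from 2.236|: A 0.038; B 0.110; C 0.312; D 0.234.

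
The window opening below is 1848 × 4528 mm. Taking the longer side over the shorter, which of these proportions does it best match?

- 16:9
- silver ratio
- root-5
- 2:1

silver ratio

4528/1848 ≈ 2.450. Nearest candidates are silver ratio (2.414, off by 0.036) and root-5 (2.236, off by 0.214).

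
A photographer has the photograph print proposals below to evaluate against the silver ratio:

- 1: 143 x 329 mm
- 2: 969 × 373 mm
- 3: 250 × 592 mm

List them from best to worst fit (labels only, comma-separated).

1: 329/143 ≈ 2.301 → |2.301 − 2.414| = 0.113
2: 969/373 ≈ 2.598 → |2.598 − 2.414| = 0.184
3: 592/250 ≈ 2.368 → |2.368 − 2.414| = 0.046

3, 1, 2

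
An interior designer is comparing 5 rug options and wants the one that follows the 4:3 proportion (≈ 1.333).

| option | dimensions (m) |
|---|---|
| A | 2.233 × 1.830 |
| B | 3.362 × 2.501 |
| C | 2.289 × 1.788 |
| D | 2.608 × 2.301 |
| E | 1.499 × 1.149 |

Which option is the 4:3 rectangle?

Ratios (long/short): A ≈ 1.220; B ≈ 1.344; C ≈ 1.280; D ≈ 1.133; E ≈ 1.305.
4:3 ≈ 1.333; option B is nearest (Δ 0.011).

B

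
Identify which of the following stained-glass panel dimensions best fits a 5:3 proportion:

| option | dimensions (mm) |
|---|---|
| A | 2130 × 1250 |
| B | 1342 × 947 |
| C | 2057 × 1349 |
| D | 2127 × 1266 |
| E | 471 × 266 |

D

Ratios (long/short): A ≈ 1.704; B ≈ 1.417; C ≈ 1.525; D ≈ 1.680; E ≈ 1.771.
5:3 ≈ 1.667; option D is nearest (Δ 0.013).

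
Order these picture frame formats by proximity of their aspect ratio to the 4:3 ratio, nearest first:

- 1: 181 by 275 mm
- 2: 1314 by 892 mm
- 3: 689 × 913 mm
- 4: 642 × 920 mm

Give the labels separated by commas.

1: 275/181 ≈ 1.519 → |1.519 − 1.333| = 0.186
2: 1314/892 ≈ 1.473 → |1.473 − 1.333| = 0.140
3: 913/689 ≈ 1.325 → |1.325 − 1.333| = 0.008
4: 920/642 ≈ 1.433 → |1.433 − 1.333| = 0.100

3, 4, 2, 1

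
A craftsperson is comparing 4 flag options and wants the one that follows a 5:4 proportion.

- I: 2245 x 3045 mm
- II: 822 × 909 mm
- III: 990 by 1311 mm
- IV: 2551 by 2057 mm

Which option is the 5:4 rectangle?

IV

Target 5:4 ≈ 1.250.
I: 1.356 (Δ0.106)  II: 1.106 (Δ0.144)  III: 1.324 (Δ0.074)  IV: 1.240 (Δ0.010)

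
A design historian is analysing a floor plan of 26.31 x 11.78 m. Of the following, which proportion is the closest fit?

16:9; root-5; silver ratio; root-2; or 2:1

26.31/11.78 ≈ 2.233. Nearest candidates are root-5 (2.236, off by 0.003) and silver ratio (2.414, off by 0.181).

root-5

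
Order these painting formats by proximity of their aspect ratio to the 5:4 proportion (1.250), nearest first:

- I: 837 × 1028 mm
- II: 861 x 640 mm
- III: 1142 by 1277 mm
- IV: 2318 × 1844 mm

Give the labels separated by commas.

IV, I, II, III

Ratios: I = 1028 / 837 ≈ 1.228; II = 861 / 640 ≈ 1.345; III = 1277 / 1142 ≈ 1.118; IV = 2318 / 1844 ≈ 1.257.
|Δ from 1.250|: I 0.022; II 0.095; III 0.132; IV 0.007.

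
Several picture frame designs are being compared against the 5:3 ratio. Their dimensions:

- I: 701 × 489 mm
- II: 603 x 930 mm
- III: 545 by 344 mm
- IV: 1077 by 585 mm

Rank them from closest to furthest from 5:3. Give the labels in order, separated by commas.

III, II, IV, I

I: 701/489 ≈ 1.434 → |1.434 − 1.667| = 0.233
II: 930/603 ≈ 1.542 → |1.542 − 1.667| = 0.125
III: 545/344 ≈ 1.584 → |1.584 − 1.667| = 0.083
IV: 1077/585 ≈ 1.841 → |1.841 − 1.667| = 0.174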